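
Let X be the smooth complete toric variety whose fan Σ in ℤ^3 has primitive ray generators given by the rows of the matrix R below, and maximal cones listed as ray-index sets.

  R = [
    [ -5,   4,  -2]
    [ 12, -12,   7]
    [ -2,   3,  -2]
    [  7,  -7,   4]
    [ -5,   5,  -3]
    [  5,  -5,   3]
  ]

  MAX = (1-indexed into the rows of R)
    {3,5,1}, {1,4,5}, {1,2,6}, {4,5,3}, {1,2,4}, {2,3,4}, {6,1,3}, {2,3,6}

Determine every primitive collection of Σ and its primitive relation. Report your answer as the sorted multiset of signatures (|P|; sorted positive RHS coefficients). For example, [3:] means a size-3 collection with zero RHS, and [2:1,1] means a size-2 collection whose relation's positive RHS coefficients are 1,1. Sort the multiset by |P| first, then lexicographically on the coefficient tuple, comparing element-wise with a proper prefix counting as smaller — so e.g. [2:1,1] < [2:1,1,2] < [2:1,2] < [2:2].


5 collections generate NE(X_Σ); each relation:

  {5,6}:  v_{5} + v_{6} = 0  →  sig = [2:]
  {2,5}:  v_{2} + v_{5} = v_{4}  →  sig = [2:1]
  {4,6}:  v_{4} + v_{6} = v_{2}  →  sig = [2:1]
  {1,3,4}:  v_{1} + v_{3} + v_{4} = 0  →  sig = [3:]
  {1,2,3}:  v_{1} + v_{2} + v_{3} = v_{6}  →  sig = [3:1]

Hence PRS(X_Σ) =
    [2:]
    [2:1]
    [2:1]
    [3:]
    [3:1]


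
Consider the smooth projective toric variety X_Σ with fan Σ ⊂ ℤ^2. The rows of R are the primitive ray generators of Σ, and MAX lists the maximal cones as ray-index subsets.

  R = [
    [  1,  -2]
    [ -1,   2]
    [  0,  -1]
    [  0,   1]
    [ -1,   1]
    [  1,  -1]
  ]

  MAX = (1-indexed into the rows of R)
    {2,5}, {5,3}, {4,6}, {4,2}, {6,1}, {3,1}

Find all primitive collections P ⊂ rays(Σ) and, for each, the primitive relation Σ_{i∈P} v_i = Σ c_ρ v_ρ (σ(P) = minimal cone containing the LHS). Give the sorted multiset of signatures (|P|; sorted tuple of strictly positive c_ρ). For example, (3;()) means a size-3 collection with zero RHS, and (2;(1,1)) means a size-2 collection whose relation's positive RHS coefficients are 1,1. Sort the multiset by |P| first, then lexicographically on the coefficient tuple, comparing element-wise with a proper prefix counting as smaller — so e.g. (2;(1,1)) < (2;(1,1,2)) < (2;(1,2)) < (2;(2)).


Minimal non-faces — 9 found among 6 rays, 6 max cones:

  P = {1,2}:  v_{1} + v_{2} = 0  ⇒ sig = (2;())
  P = {3,4}:  v_{3} + v_{4} = 0  ⇒ sig = (2;())
  P = {5,6}:  v_{5} + v_{6} = 0  ⇒ sig = (2;())
  P = {1,4}:  v_{1} + v_{4} = v_{6}  ⇒ sig = (2;(1))
  P = {1,5}:  v_{1} + v_{5} = v_{3}  ⇒ sig = (2;(1))
  P = {2,3}:  v_{2} + v_{3} = v_{5}  ⇒ sig = (2;(1))
  P = {2,6}:  v_{2} + v_{6} = v_{4}  ⇒ sig = (2;(1))
  P = {3,6}:  v_{3} + v_{6} = v_{1}  ⇒ sig = (2;(1))
  P = {4,5}:  v_{4} + v_{5} = v_{2}  ⇒ sig = (2;(1))

Hence PRS(X_Σ) =
    |P|=2: 9 collections, coeffs (), (), (), (1), (1), (1), (1), (1), (1)


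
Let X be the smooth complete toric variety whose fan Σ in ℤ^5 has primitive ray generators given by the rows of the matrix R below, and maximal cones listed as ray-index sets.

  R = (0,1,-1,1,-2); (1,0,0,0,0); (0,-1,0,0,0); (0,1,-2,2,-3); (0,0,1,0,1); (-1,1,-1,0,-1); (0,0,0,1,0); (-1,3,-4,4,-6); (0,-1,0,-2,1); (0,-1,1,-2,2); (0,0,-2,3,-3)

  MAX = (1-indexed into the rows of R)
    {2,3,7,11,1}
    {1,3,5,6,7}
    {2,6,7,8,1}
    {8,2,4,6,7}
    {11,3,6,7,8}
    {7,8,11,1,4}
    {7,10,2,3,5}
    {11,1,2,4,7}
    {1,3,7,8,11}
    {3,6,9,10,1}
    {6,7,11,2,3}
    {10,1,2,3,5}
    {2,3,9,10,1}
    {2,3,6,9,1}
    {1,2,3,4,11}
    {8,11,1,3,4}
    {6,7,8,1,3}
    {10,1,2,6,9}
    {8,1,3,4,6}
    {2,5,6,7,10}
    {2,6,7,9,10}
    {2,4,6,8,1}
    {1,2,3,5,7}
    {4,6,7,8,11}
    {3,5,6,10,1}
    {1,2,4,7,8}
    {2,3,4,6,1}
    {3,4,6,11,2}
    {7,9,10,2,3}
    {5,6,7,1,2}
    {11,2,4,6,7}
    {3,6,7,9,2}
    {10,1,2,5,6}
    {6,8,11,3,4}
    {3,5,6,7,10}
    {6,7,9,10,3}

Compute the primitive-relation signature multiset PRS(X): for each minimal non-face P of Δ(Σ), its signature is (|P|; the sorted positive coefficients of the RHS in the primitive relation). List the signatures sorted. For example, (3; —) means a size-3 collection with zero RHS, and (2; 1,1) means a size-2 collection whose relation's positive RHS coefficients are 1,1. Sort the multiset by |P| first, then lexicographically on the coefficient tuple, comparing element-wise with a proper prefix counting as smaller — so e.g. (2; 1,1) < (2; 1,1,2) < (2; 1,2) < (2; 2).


20 minimal non-faces of Δ(Σ) (on 11 rays):

  P={5,9}:  v_{5} + v_{9} = v_{10}  so sig = (2; 1)
  P={4,5}:  v_{4} + v_{5} = v_{1} + v_{7}  so sig = (2; 1,1)
  P={8,10}:  v_{8} + v_{10} = v_{4} + v_{6}  so sig = (2; 1,1)
  P={4,10}:  v_{4} + v_{10} = v_{2} + v_{3} + v_{6}  so sig = (2; 1,1,1)
  P={8,9}:  v_{8} + v_{9} = v_{2} + v_{3} + v_{4} + 2·v_{6}  so sig = (2; 1,1,1,2)
  P={10,11}:  v_{10} + v_{11} = v_{2} + 2·v_{3} + v_{6} + v_{7}  so sig = (2; 1,1,1,2)
  P={5,11}:  v_{5} + v_{11} = v_{1} + v_{3} + 2·v_{7}  so sig = (2; 1,1,2)
  P={5,8}:  v_{5} + v_{8} = 2·v_{1} + v_{6} + 2·v_{7}  so sig = (2; 1,2,2)
  P={9,11}:  v_{9} + v_{11} = 2·v_{2} + 3·v_{3} + 2·v_{6} + v_{7}  so sig = (2; 1,2,2,3)
  P={4,9}:  v_{4} + v_{9} = 2·v_{2} + 2·v_{3} + 2·v_{6}  so sig = (2; 2,2,2)
  P={1,7,10}:  v_{1} + v_{7} + v_{10} = 0  so sig = (3; —)
  P={3,4,7}:  v_{3} + v_{4} + v_{7} = v_{11}  so sig = (3; 1)
  P={1,6,11}:  v_{1} + v_{6} + v_{11} = v_{3} + v_{8}  so sig = (3; 1,1)
  P={1,7,9}:  v_{1} + v_{7} + v_{9} = v_{2} + v_{3} + v_{6}  so sig = (3; 1,1,1)
  P={2,8,11}:  v_{2} + v_{8} + v_{11} = 3·v_{4} + v_{7}  so sig = (3; 1,3)
  P={2,3,8}:  v_{2} + v_{3} + v_{8} = 2·v_{4}  so sig = (3; 2)
  P={2,3,5,6}:  v_{2} + v_{3} + v_{5} + v_{6} = 0  so sig = (4; —)
  P={1,4,6,7}:  v_{1} + v_{4} + v_{6} + v_{7} = v_{8}  so sig = (4; 1)
  P={2,3,6,10}:  v_{2} + v_{3} + v_{6} + v_{10} = v_{9}  so sig = (4; 1)
  P={1,2,3,6,7}:  v_{1} + v_{2} + v_{3} + v_{6} + v_{7} = v_{4}  so sig = (5; 1)

Sorted signature multiset PRS(X):
    |P|=2: 10 collections, coeffs (1), (1,1), (1,1), (1,1,1), (1,1,1,2), (1,1,1,2), (1,1,2), (1,2,2), (1,2,2,3), (2,2,2)
    |P|=3: 6 collections, coeffs (), (1), (1,1), (1,1,1), (1,3), (2)
    |P|=4: 3 collections, coeffs (), (1), (1)
    |P|=5: 1 collection, coeffs (1)


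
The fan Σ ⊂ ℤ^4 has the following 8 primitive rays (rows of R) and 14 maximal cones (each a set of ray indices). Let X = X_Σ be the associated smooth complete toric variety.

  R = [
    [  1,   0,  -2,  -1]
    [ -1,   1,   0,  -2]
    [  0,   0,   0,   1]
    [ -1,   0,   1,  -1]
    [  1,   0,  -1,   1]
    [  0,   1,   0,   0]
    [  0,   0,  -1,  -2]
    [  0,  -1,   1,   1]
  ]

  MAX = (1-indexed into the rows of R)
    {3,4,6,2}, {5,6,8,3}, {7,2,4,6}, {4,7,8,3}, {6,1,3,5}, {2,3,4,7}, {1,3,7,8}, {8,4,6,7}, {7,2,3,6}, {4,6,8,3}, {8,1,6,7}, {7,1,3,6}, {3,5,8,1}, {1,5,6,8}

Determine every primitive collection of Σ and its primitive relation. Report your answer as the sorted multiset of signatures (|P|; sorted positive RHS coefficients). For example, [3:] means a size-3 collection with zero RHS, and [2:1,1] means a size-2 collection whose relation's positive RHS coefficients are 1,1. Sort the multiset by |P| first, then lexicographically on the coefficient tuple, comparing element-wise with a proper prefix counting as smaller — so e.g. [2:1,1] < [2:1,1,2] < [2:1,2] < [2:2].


9 collections generate NE(X_Σ); each relation:

  P = {4,5}:  v_{4} + v_{5} = 0  ⟹  sig = [2:]
  P = {1,4}:  v_{1} + v_{4} = v_{7}  ⟹  sig = [2:1]
  P = {2,8}:  v_{2} + v_{8} = v_{4}  ⟹  sig = [2:1]
  P = {5,7}:  v_{5} + v_{7} = v_{1}  ⟹  sig = [2:1]
  P = {2,5}:  v_{2} + v_{5} = v_{3} + v_{6} + v_{7}  ⟹  sig = [2:1,1,1]
  P = {1,2}:  v_{1} + v_{2} = v_{3} + v_{6} + 2·v_{7}  ⟹  sig = [2:1,1,2]
  P = {3,6,7,8}:  v_{3} + v_{6} + v_{7} + v_{8} = 0  ⟹  sig = [4:]
  P = {1,3,6,8}:  v_{1} + v_{3} + v_{6} + v_{8} = v_{5}  ⟹  sig = [4:1]
  P = {3,4,6,7}:  v_{3} + v_{4} + v_{6} + v_{7} = v_{2}  ⟹  sig = [4:1]

Sorted signature multiset PRS(X):
[[2:], [2:1], [2:1], [2:1], [2:1,1,1], [2:1,1,2], [4:], [4:1], [4:1]]


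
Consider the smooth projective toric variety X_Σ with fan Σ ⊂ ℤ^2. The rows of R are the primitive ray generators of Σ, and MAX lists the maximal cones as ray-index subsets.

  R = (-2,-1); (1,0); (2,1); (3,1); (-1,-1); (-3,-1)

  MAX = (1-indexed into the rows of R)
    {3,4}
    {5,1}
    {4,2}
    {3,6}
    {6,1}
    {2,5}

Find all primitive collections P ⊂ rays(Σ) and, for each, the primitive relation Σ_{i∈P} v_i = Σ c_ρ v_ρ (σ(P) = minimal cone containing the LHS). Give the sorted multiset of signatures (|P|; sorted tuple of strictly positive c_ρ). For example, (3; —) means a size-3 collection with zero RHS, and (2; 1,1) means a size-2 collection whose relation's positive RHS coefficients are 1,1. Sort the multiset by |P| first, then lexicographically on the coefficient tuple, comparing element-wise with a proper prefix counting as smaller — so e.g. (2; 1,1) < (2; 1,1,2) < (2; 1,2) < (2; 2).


The 9 primitive collections of Σ (r=6, n=2):

  P = {1,3}:  v_{1} + v_{3} = 0  ⟹  sig = (2; —)
  P = {4,6}:  v_{4} + v_{6} = 0  ⟹  sig = (2; —)
  P = {1,2}:  v_{1} + v_{2} = v_{5}  ⟹  sig = (2; 1)
  P = {1,4}:  v_{1} + v_{4} = v_{2}  ⟹  sig = (2; 1)
  P = {2,3}:  v_{2} + v_{3} = v_{4}  ⟹  sig = (2; 1)
  P = {2,6}:  v_{2} + v_{6} = v_{1}  ⟹  sig = (2; 1)
  P = {3,5}:  v_{3} + v_{5} = v_{2}  ⟹  sig = (2; 1)
  P = {4,5}:  v_{4} + v_{5} = 2·v_{2}  ⟹  sig = (2; 2)
  P = {5,6}:  v_{5} + v_{6} = 2·v_{1}  ⟹  sig = (2; 2)

so the primitive-relation signature multiset is
    (2; —)
    (2; —)
    (2; 1)
    (2; 1)
    (2; 1)
    (2; 1)
    (2; 1)
    (2; 2)
    (2; 2)


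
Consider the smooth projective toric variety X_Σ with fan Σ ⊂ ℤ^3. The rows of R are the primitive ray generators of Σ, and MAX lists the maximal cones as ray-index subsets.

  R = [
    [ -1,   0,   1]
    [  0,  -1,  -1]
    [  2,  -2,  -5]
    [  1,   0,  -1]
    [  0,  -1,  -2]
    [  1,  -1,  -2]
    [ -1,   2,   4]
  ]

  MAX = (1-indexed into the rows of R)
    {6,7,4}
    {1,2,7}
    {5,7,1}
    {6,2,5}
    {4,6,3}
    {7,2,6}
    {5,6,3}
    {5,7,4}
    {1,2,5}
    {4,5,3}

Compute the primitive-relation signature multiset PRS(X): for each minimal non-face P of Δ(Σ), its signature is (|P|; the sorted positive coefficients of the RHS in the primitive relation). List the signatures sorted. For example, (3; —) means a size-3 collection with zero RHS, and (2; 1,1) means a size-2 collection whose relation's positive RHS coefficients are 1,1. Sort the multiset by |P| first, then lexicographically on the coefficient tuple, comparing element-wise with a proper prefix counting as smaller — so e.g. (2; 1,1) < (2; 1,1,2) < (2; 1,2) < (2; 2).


9 minimal non-faces of Δ(Σ) (on 7 rays):

  • {1,4}:  v_{1} + v_{4} = 0  so sig = (2; —)
  • {1,6}:  v_{1} + v_{6} = v_{2}  so sig = (2; 1)
  • {2,4}:  v_{2} + v_{4} = v_{6}  so sig = (2; 1)
  • {3,7}:  v_{3} + v_{7} = v_{4}  so sig = (2; 1)
  • {1,3}:  v_{1} + v_{3} = v_{5} + v_{6}  so sig = (2; 1,1)
  • {2,3}:  v_{2} + v_{3} = v_{5} + 2·v_{6}  so sig = (2; 1,2)
  • {5,6,7}:  v_{5} + v_{6} + v_{7} = 0  so sig = (3; —)
  • {2,5,7}:  v_{2} + v_{5} + v_{7} = v_{1}  so sig = (3; 1)
  • {4,5,6}:  v_{4} + v_{5} + v_{6} = v_{3}  so sig = (3; 1)

Signatures (|P|; sorted positive RHS coefficients), sorted:
{ (2; —),  (2; 1) ×3,  (2; 1,1),  (2; 1,2),  (3; —),  (3; 1) ×2 }


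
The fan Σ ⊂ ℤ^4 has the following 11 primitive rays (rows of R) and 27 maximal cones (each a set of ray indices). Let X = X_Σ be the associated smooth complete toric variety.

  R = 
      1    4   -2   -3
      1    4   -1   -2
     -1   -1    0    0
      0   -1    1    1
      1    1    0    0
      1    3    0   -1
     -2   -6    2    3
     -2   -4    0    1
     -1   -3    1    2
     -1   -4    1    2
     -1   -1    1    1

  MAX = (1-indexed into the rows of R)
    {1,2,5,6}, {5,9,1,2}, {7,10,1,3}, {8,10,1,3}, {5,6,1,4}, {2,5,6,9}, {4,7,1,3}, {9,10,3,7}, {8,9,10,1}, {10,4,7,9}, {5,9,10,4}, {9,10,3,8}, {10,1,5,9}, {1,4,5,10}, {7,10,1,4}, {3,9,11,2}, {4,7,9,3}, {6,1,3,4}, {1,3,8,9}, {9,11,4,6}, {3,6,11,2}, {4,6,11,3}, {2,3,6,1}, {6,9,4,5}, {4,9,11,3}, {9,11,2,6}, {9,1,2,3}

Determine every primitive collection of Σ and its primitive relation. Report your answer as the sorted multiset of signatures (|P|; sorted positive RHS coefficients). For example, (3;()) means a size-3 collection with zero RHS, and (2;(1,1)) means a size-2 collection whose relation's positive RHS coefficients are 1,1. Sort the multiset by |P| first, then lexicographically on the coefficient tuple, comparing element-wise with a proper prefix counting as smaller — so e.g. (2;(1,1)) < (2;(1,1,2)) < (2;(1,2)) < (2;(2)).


Minimal non-faces — 23 found among 11 rays, 27 max cones:

  {2,10}:  v_{2} + v_{10} = 0  ⇒ sig = (2;())
  {3,5}:  v_{3} + v_{5} = 0  ⇒ sig = (2;())
  {2,4}:  v_{2} + v_{4} = v_{6}  ⇒ sig = (2;(1))
  {6,8}:  v_{6} + v_{8} = v_{3}  ⇒ sig = (2;(1))
  {6,10}:  v_{6} + v_{10} = v_{4}  ⇒ sig = (2;(1))
  {1,11}:  v_{1} + v_{11} = v_{2} + v_{3}  ⇒ sig = (2;(1,1))
  {2,7}:  v_{2} + v_{7} = v_{3} + v_{4}  ⇒ sig = (2;(1,1))
  {4,8}:  v_{4} + v_{8} = v_{3} + v_{10}  ⇒ sig = (2;(1,1))
  {5,7}:  v_{5} + v_{7} = v_{4} + v_{10}  ⇒ sig = (2;(1,1))
  {5,11}:  v_{5} + v_{11} = v_{6} + v_{9}  ⇒ sig = (2;(1,1))
  {2,8}:  v_{2} + v_{8} = v_{1} + v_{3} + v_{9}  ⇒ sig = (2;(1,1,1))
  {5,8}:  v_{5} + v_{8} = v_{1} + v_{9} + v_{10}  ⇒ sig = (2;(1,1,1))
  {10,11}:  v_{10} + v_{11} = v_{3} + v_{4} + v_{9}  ⇒ sig = (2;(1,1,1))
  {6,7}:  v_{6} + v_{7} = v_{3} + 2·v_{4}  ⇒ sig = (2;(1,2))
  {8,11}:  v_{8} + v_{11} = 2·v_{3} + v_{9}  ⇒ sig = (2;(1,2))
  {7,11}:  v_{7} + v_{11} = 2·v_{3} + 2·v_{4} + v_{9}  ⇒ sig = (2;(1,2,2))
  {7,8}:  v_{7} + v_{8} = 2·v_{3} + 2·v_{10}  ⇒ sig = (2;(2,2))
  {1,4,9}:  v_{1} + v_{4} + v_{9} = 0  ⇒ sig = (3;())
  {1,6,9}:  v_{1} + v_{6} + v_{9} = v_{2}  ⇒ sig = (3;(1))
  {3,4,10}:  v_{3} + v_{4} + v_{10} = v_{7}  ⇒ sig = (3;(1))
  {3,6,9}:  v_{3} + v_{6} + v_{9} = v_{11}  ⇒ sig = (3;(1))
  {1,7,9}:  v_{1} + v_{7} + v_{9} = v_{3} + v_{10}  ⇒ sig = (3;(1,1))
  {1,3,9,10}:  v_{1} + v_{3} + v_{9} + v_{10} = v_{8}  ⇒ sig = (4;(1))

Sorted signature multiset PRS(X):
{ (2;()) ×2,  (2;(1)) ×3,  (2;(1,1)) ×5,  (2;(1,1,1)) ×3,  (2;(1,2)) ×2,  (2;(1,2,2)),  (2;(2,2)),  (3;()),  (3;(1)) ×3,  (3;(1,1)),  (4;(1)) }


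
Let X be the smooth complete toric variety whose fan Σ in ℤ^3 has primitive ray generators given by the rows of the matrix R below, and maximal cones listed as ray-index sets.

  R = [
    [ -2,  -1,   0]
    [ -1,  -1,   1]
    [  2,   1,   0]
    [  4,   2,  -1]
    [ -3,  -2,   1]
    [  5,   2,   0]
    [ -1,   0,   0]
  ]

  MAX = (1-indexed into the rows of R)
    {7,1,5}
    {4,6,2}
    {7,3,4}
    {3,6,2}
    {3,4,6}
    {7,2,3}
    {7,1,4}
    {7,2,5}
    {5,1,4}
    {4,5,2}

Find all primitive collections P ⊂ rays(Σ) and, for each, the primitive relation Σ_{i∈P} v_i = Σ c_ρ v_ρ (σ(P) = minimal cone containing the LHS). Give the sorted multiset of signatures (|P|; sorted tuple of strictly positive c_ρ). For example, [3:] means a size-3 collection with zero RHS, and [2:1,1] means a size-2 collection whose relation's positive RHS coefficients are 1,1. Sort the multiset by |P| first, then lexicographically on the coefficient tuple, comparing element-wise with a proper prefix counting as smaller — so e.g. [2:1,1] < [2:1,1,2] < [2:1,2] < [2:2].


The 9 primitive collections of Σ (r=7, n=3):

  P = {1,3}:  v_{1} + v_{3} = 0 ; sig = [2:]
  P = {1,2}:  v_{1} + v_{2} = v_{5} ; sig = [2:1]
  P = {3,5}:  v_{3} + v_{5} = v_{2} ; sig = [2:1]
  P = {1,6}:  v_{1} + v_{6} = v_{2} + v_{4} ; sig = [2:1,1]
  P = {5,6}:  v_{5} + v_{6} = 2·v_{2} + v_{4} ; sig = [2:1,2]
  P = {6,7}:  v_{6} + v_{7} = 2·v_{3} ; sig = [2:2]
  P = {4,5,7}:  v_{4} + v_{5} + v_{7} = 0 ; sig = [3:]
  P = {2,3,4}:  v_{2} + v_{3} + v_{4} = v_{6} ; sig = [3:1]
  P = {2,4,7}:  v_{2} + v_{4} + v_{7} = v_{3} ; sig = [3:1]

Hence PRS(X_Σ) =
{ [2:],  [2:1] ×2,  [2:1,1],  [2:1,2],  [2:2],  [3:],  [3:1] ×2 }


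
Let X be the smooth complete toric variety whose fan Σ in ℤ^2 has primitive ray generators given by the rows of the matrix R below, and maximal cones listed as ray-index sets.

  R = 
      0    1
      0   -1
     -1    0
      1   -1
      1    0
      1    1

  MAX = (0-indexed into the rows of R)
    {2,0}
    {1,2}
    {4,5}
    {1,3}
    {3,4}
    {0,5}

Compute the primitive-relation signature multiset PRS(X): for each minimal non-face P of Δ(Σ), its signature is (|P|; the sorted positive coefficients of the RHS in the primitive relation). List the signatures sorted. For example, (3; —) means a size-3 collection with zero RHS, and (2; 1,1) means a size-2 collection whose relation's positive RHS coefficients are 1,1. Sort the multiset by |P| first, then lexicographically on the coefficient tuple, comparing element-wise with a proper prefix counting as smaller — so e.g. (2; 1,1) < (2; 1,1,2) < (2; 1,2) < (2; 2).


9 minimal non-faces of Δ(Σ) (on 6 rays):

  P = {0,1}:  v_{0} + v_{1} = 0  so sig = (2; —)
  P = {2,4}:  v_{2} + v_{4} = 0  so sig = (2; —)
  P = {0,3}:  v_{0} + v_{3} = v_{4}  so sig = (2; 1)
  P = {0,4}:  v_{0} + v_{4} = v_{5}  so sig = (2; 1)
  P = {1,4}:  v_{1} + v_{4} = v_{3}  so sig = (2; 1)
  P = {1,5}:  v_{1} + v_{5} = v_{4}  so sig = (2; 1)
  P = {2,3}:  v_{2} + v_{3} = v_{1}  so sig = (2; 1)
  P = {2,5}:  v_{2} + v_{5} = v_{0}  so sig = (2; 1)
  P = {3,5}:  v_{3} + v_{5} = 2·v_{4}  so sig = (2; 2)

Signatures (|P|; sorted positive RHS coefficients), sorted:
    (2; —)
    (2; —)
    (2; 1)
    (2; 1)
    (2; 1)
    (2; 1)
    (2; 1)
    (2; 1)
    (2; 2)


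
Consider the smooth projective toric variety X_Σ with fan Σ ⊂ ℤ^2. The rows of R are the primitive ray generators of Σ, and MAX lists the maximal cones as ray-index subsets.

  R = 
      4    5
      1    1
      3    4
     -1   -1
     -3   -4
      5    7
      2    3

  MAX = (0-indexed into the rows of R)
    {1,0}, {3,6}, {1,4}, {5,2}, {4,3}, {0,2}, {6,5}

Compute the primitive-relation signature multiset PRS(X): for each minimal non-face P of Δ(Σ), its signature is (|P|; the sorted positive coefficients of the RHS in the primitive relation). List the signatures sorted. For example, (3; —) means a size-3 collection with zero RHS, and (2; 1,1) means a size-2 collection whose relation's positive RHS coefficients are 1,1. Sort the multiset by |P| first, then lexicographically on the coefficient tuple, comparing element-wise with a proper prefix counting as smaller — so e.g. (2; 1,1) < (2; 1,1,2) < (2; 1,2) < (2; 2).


14 collections generate NE(X_Σ); each relation:

  P = {1,3}:  v_{1} + v_{3} = 0  ⇒ sig = (2; —)
  P = {2,4}:  v_{2} + v_{4} = 0  ⇒ sig = (2; —)
  P = {0,3}:  v_{0} + v_{3} = v_{2}  ⇒ sig = (2; 1)
  P = {0,4}:  v_{0} + v_{4} = v_{1}  ⇒ sig = (2; 1)
  P = {1,2}:  v_{1} + v_{2} = v_{0}  ⇒ sig = (2; 1)
  P = {1,6}:  v_{1} + v_{6} = v_{2}  ⇒ sig = (2; 1)
  P = {2,3}:  v_{2} + v_{3} = v_{6}  ⇒ sig = (2; 1)
  P = {2,6}:  v_{2} + v_{6} = v_{5}  ⇒ sig = (2; 1)
  P = {4,5}:  v_{4} + v_{5} = v_{6}  ⇒ sig = (2; 1)
  P = {4,6}:  v_{4} + v_{6} = v_{3}  ⇒ sig = (2; 1)
  P = {0,6}:  v_{0} + v_{6} = 2·v_{2}  ⇒ sig = (2; 2)
  P = {1,5}:  v_{1} + v_{5} = 2·v_{2}  ⇒ sig = (2; 2)
  P = {3,5}:  v_{3} + v_{5} = 2·v_{6}  ⇒ sig = (2; 2)
  P = {0,5}:  v_{0} + v_{5} = 3·v_{2}  ⇒ sig = (2; 3)

so the primitive-relation signature multiset is
[(2; —), (2; —), (2; 1), (2; 1), (2; 1), (2; 1), (2; 1), (2; 1), (2; 1), (2; 1), (2; 2), (2; 2), (2; 2), (2; 3)]


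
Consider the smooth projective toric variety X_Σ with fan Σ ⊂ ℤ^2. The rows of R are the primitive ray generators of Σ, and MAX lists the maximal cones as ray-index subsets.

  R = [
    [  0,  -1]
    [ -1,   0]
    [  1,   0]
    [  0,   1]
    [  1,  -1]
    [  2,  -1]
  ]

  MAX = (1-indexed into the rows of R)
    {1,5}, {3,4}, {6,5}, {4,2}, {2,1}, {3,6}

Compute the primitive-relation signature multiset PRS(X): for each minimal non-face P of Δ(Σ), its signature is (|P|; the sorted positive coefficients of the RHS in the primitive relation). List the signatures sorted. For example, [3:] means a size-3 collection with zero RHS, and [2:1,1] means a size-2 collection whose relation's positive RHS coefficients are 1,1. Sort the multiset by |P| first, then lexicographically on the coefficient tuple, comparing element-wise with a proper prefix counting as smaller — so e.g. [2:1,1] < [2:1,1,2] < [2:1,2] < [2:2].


9 collections generate NE(X_Σ); each relation:

  P = {1,4}:  v_{1} + v_{4} = 0  so sig = [2:]
  P = {2,3}:  v_{2} + v_{3} = 0  so sig = [2:]
  P = {1,3}:  v_{1} + v_{3} = v_{5}  so sig = [2:1]
  P = {2,5}:  v_{2} + v_{5} = v_{1}  so sig = [2:1]
  P = {2,6}:  v_{2} + v_{6} = v_{5}  so sig = [2:1]
  P = {3,5}:  v_{3} + v_{5} = v_{6}  so sig = [2:1]
  P = {4,5}:  v_{4} + v_{5} = v_{3}  so sig = [2:1]
  P = {1,6}:  v_{1} + v_{6} = 2·v_{5}  so sig = [2:2]
  P = {4,6}:  v_{4} + v_{6} = 2·v_{3}  so sig = [2:2]

Sorted signature multiset PRS(X):
    [2:]
    [2:]
    [2:1]
    [2:1]
    [2:1]
    [2:1]
    [2:1]
    [2:2]
    [2:2]


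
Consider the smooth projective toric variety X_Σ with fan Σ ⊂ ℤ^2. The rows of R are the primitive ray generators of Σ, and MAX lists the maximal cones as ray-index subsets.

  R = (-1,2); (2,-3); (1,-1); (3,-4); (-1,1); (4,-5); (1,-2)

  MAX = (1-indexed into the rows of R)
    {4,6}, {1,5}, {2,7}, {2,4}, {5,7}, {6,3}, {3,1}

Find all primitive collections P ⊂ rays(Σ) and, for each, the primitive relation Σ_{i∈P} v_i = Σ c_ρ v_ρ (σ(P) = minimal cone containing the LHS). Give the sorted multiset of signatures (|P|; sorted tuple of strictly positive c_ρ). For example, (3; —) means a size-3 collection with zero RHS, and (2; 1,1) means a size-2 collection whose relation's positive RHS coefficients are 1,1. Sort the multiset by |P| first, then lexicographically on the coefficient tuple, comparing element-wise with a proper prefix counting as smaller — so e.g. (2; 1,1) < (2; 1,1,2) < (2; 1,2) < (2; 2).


The 14 primitive collections of Σ (r=7, n=2):

  P = {1,7}:  v_{1} + v_{7} = 0  so sig = (2; —)
  P = {3,5}:  v_{3} + v_{5} = 0  so sig = (2; —)
  P = {1,2}:  v_{1} + v_{2} = v_{3}  so sig = (2; 1)
  P = {2,3}:  v_{2} + v_{3} = v_{4}  so sig = (2; 1)
  P = {2,5}:  v_{2} + v_{5} = v_{7}  so sig = (2; 1)
  P = {3,4}:  v_{3} + v_{4} = v_{6}  so sig = (2; 1)
  P = {3,7}:  v_{3} + v_{7} = v_{2}  so sig = (2; 1)
  P = {4,5}:  v_{4} + v_{5} = v_{2}  so sig = (2; 1)
  P = {5,6}:  v_{5} + v_{6} = v_{4}  so sig = (2; 1)
  P = {6,7}:  v_{6} + v_{7} = v_{2} + v_{4}  so sig = (2; 1,1)
  P = {1,4}:  v_{1} + v_{4} = 2·v_{3}  so sig = (2; 2)
  P = {2,6}:  v_{2} + v_{6} = 2·v_{4}  so sig = (2; 2)
  P = {4,7}:  v_{4} + v_{7} = 2·v_{2}  so sig = (2; 2)
  P = {1,6}:  v_{1} + v_{6} = 3·v_{3}  so sig = (2; 3)

Sorted signature multiset PRS(X):
    |P|=2: 14 collections, coeffs (), (), (1), (1), (1), (1), (1), (1), (1), (1,1), (2), (2), (2), (3)


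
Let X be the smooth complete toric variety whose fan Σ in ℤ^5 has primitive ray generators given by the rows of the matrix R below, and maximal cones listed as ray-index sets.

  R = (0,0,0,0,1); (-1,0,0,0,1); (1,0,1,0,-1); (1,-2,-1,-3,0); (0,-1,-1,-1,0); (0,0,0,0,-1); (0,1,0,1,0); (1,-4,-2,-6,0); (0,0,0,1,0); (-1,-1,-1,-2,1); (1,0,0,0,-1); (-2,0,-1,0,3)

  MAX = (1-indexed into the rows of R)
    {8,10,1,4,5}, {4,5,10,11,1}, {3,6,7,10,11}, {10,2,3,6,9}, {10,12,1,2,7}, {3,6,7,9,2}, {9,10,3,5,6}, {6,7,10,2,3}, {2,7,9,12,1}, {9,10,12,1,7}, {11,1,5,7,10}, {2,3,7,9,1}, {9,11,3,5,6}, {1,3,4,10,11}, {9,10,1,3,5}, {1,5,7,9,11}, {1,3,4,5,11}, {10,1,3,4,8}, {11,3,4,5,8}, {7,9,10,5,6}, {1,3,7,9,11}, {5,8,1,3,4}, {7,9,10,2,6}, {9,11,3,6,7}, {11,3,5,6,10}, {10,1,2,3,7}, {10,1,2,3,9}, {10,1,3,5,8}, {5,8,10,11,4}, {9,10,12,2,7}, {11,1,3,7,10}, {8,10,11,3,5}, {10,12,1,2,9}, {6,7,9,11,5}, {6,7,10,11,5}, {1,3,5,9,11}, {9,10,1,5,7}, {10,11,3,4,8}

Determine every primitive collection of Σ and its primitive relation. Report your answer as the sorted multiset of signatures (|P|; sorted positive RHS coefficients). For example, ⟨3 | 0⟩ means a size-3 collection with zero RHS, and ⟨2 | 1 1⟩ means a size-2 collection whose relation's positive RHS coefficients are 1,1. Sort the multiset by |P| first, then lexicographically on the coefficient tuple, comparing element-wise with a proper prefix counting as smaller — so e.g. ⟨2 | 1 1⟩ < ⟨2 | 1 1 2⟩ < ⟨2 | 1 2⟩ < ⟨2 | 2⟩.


|primitive collections| = 24. Relations:

  P={1,6}:  v_{1} + v_{6} = 0 ; sig = ⟨2 | 0⟩
  P={2,11}:  v_{2} + v_{11} = 0 ; sig = ⟨2 | 0⟩
  P={2,5}:  v_{2} + v_{5} = v_{9} + v_{10} ; sig = ⟨2 | 1 1⟩
  P={3,12}:  v_{3} + v_{12} = v_{1} + v_{2} ; sig = ⟨2 | 1 1⟩
  P={7,8}:  v_{7} + v_{8} = v_{4} + v_{10} + v_{11} ; sig = ⟨2 | 1 1 1⟩
  P={2,4}:  v_{2} + v_{4} = v_{1} + v_{3} + v_{5} + v_{10} ; sig = ⟨2 | 1 1 1 1⟩
  P={4,6}:  v_{4} + v_{6} = v_{3} + v_{5} + v_{10} + v_{11} ; sig = ⟨2 | 1 1 1 1⟩
  P={6,12}:  v_{6} + v_{12} = v_{2} + v_{7} + v_{9} + v_{10} ; sig = ⟨2 | 1 1 1 1⟩
  P={11,12}:  v_{11} + v_{12} = v_{1} + v_{7} + v_{9} + v_{10} ; sig = ⟨2 | 1 1 1 1⟩
  P={4,7}:  v_{4} + v_{7} = v_{1} + v_{10} + 2·v_{11} ; sig = ⟨2 | 1 1 2⟩
  P={4,9}:  v_{4} + v_{9} = v_{1} + v_{3} + 2·v_{5} ; sig = ⟨2 | 1 1 2⟩
  P={4,12}:  v_{4} + v_{12} = 2·v_{1} + v_{5} + v_{10} ; sig = ⟨2 | 1 1 2⟩
  P={5,12}:  v_{5} + v_{12} = v_{1} + v_{7} + 2·v_{9} + 2·v_{10} ; sig = ⟨2 | 1 1 2 2⟩
  P={8,9}:  v_{8} + v_{9} = v_{1} + 2·v_{3} + 3·v_{5} + v_{10} ; sig = ⟨2 | 1 1 2 3⟩
  P={2,8}:  v_{2} + v_{8} = v_{1} + 2·v_{3} + 2·v_{5} + 2·v_{10} ; sig = ⟨2 | 1 2 2 2⟩
  P={6,8}:  v_{6} + v_{8} = 2·v_{3} + 2·v_{5} + 2·v_{10} + v_{11} ; sig = ⟨2 | 1 2 2 2⟩
  P={8,12}:  v_{8} + v_{12} = 2·v_{1} + v_{3} + 2·v_{5} + 2·v_{10} ; sig = ⟨2 | 1 2 2 2⟩
  P={3,5,7}:  v_{3} + v_{5} + v_{7} = v_{11} ; sig = ⟨3 | 1⟩
  P={9,10,11}:  v_{9} + v_{10} + v_{11} = v_{5} ; sig = ⟨3 | 1⟩
  P={1,8,11}:  v_{1} + v_{8} + v_{11} = 2·v_{4} ; sig = ⟨3 | 2⟩
  P={3,7,9,10}:  v_{3} + v_{7} + v_{9} + v_{10} = 0 ; sig = ⟨4 | 0⟩
  P={3,4,5,10}:  v_{3} + v_{4} + v_{5} + v_{10} = v_{8} ; sig = ⟨4 | 1⟩
  P={1,2,7,9,10}:  v_{1} + v_{2} + v_{7} + v_{9} + v_{10} = v_{12} ; sig = ⟨5 | 1⟩
  P={1,3,5,10,11}:  v_{1} + v_{3} + v_{5} + v_{10} + v_{11} = v_{4} ; sig = ⟨5 | 1⟩

Hence PRS(X_Σ) =
    |P|=2: 17 collections, coeffs (), (), (1,1), (1,1), (1,1,1), (1,1,1,1), (1,1,1,1), (1,1,1,1), (1,1,1,1), (1,1,2), (1,1,2), (1,1,2), (1,1,2,2), (1,1,2,3), (1,2,2,2), (1,2,2,2), (1,2,2,2)
    |P|=3: 3 collections, coeffs (1), (1), (2)
    |P|=4: 2 collections, coeffs (), (1)
    |P|=5: 2 collections, coeffs (1), (1)


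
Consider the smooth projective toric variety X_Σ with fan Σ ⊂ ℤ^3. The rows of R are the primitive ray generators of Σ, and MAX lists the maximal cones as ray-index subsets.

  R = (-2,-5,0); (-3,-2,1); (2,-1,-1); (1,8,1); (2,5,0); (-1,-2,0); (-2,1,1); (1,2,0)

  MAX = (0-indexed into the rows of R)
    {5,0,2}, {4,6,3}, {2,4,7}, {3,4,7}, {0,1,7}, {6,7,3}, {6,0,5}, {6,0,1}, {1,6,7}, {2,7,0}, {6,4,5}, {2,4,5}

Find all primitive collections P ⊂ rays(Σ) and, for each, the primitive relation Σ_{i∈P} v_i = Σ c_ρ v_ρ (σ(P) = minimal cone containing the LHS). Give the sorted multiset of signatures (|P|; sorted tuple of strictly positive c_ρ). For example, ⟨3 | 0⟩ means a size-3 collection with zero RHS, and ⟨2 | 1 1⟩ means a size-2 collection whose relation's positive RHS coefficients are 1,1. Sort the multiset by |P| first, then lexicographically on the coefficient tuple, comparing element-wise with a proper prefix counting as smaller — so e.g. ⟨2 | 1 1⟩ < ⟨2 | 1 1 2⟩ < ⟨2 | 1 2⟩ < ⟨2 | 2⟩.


Primitive collections (12):

  P = {0,4}:  v_{0} + v_{4} = 0  ⇒ sig = ⟨2 | 0⟩
  P = {2,6}:  v_{2} + v_{6} = 0  ⇒ sig = ⟨2 | 0⟩
  P = {5,7}:  v_{5} + v_{7} = 0  ⇒ sig = ⟨2 | 0⟩
  P = {0,3}:  v_{0} + v_{3} = v_{6} + v_{7}  ⇒ sig = ⟨2 | 1 1⟩
  P = {1,2}:  v_{1} + v_{2} = v_{0} + v_{7}  ⇒ sig = ⟨2 | 1 1⟩
  P = {1,4}:  v_{1} + v_{4} = v_{6} + v_{7}  ⇒ sig = ⟨2 | 1 1⟩
  P = {1,5}:  v_{1} + v_{5} = v_{0} + v_{6}  ⇒ sig = ⟨2 | 1 1⟩
  P = {2,3}:  v_{2} + v_{3} = v_{4} + v_{7}  ⇒ sig = ⟨2 | 1 1⟩
  P = {3,5}:  v_{3} + v_{5} = v_{4} + v_{6}  ⇒ sig = ⟨2 | 1 1⟩
  P = {1,3}:  v_{1} + v_{3} = 2·v_{6} + 2·v_{7}  ⇒ sig = ⟨2 | 2 2⟩
  P = {0,6,7}:  v_{0} + v_{6} + v_{7} = v_{1}  ⇒ sig = ⟨3 | 1⟩
  P = {4,6,7}:  v_{4} + v_{6} + v_{7} = v_{3}  ⇒ sig = ⟨3 | 1⟩

Signatures (|P|; sorted positive RHS coefficients), sorted:
{ ⟨2 | 0⟩ ×3,  ⟨2 | 1 1⟩ ×6,  ⟨2 | 2 2⟩,  ⟨3 | 1⟩ ×2 }


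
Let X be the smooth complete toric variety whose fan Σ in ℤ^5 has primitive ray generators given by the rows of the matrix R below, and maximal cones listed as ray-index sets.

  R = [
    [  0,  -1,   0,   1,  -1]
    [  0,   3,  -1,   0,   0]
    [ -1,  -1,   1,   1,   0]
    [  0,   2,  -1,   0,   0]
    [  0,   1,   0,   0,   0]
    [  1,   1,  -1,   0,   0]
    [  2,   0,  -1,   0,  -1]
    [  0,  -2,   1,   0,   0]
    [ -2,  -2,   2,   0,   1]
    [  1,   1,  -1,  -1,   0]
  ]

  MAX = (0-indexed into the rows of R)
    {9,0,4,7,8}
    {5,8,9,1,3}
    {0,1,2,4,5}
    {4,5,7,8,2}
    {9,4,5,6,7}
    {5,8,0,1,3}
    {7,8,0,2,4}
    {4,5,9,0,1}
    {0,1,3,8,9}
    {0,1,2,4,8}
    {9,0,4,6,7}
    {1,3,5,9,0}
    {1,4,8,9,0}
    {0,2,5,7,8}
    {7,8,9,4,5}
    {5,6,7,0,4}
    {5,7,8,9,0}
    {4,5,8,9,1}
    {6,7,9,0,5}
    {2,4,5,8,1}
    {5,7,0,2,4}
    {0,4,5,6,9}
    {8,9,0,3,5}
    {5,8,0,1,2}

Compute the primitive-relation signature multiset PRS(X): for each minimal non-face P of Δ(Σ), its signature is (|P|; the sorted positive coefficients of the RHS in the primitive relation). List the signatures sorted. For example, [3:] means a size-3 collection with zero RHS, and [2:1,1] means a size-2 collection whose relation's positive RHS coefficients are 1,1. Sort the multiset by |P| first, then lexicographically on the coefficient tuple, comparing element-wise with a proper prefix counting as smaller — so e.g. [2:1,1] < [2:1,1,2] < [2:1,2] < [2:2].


The 12 primitive collections of Σ (r=10, n=5):

  • {2,9}:  v_{2} + v_{9} = 0  ⇒ sig = [2:]
  • {3,7}:  v_{3} + v_{7} = 0  ⇒ sig = [2:]
  • {1,7}:  v_{1} + v_{7} = v_{4}  ⇒ sig = [2:1]
  • {3,4}:  v_{3} + v_{4} = v_{1}  ⇒ sig = [2:1]
  • {6,8}:  v_{6} + v_{8} = v_{7}  ⇒ sig = [2:1]
  • {2,3}:  v_{2} + v_{3} = v_{0} + v_{1} + v_{5} + v_{8}  ⇒ sig = [2:1,1,1,1]
  • {2,6}:  v_{2} + v_{6} = v_{0} + v_{4} + v_{5} + v_{7}  ⇒ sig = [2:1,1,1,1]
  • {3,6}:  v_{3} + v_{6} = v_{0} + v_{4} + v_{5} + v_{9}  ⇒ sig = [2:1,1,1,1]
  • {1,6}:  v_{1} + v_{6} = v_{0} + 2·v_{4} + v_{5} + v_{9}  ⇒ sig = [2:1,1,1,2]
  • {0,4,5,8}:  v_{0} + v_{4} + v_{5} + v_{8} = v_{2}  ⇒ sig = [4:1]
  • {0,1,5,8,9}:  v_{0} + v_{1} + v_{5} + v_{8} + v_{9} = v_{3}  ⇒ sig = [5:1]
  • {0,4,5,7,9}:  v_{0} + v_{4} + v_{5} + v_{7} + v_{9} = v_{6}  ⇒ sig = [5:1]

Signatures (|P|; sorted positive RHS coefficients), sorted:
    |P|=2: 9 collections, coeffs (), (), (1), (1), (1), (1,1,1,1), (1,1,1,1), (1,1,1,1), (1,1,1,2)
    |P|=4: 1 collection, coeffs (1)
    |P|=5: 2 collections, coeffs (1), (1)


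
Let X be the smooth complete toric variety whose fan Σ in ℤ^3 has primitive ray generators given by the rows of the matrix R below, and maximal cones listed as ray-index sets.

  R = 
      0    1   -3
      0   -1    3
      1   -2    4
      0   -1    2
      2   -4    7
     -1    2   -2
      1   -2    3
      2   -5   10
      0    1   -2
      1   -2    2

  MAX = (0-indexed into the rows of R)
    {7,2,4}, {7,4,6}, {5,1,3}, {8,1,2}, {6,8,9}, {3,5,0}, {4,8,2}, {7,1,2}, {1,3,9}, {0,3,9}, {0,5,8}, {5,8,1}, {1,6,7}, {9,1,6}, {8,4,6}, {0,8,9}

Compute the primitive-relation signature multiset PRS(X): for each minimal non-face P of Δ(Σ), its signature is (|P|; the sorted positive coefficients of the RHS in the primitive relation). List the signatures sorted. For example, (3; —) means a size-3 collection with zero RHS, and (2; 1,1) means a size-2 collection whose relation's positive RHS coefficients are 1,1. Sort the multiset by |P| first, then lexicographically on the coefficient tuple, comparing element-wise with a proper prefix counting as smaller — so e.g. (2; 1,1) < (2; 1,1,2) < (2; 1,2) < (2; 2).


|primitive collections| = 23. Relations:

  P={0,1}:  v_{0} + v_{1} = 0 — sig = (2; —)
  P={3,8}:  v_{3} + v_{8} = 0 — sig = (2; —)
  P={5,9}:  v_{5} + v_{9} = 0 — sig = (2; —)
  P={0,7}:  v_{0} + v_{7} = v_{4} — sig = (2; 1)
  P={1,4}:  v_{1} + v_{4} = v_{7} — sig = (2; 1)
  P={2,6}:  v_{2} + v_{6} = v_{4} — sig = (2; 1)
  P={0,2}:  v_{0} + v_{2} = v_{6} + v_{8} — sig = (2; 1,1)
  P={0,6}:  v_{0} + v_{6} = v_{8} + v_{9} — sig = (2; 1,1)
  P={2,3}:  v_{2} + v_{3} = v_{1} + v_{6} — sig = (2; 1,1)
  P={3,6}:  v_{3} + v_{6} = v_{1} + v_{9} — sig = (2; 1,1)
  P={5,6}:  v_{5} + v_{6} = v_{1} + v_{8} — sig = (2; 1,1)
  P={4,5}:  v_{4} + v_{5} = v_{1} + v_{2} + v_{8} — sig = (2; 1,1,1)
  P={5,7}:  v_{5} + v_{7} = 2·v_{1} + v_{2} + v_{8} — sig = (2; 1,1,2)
  P={0,4}:  v_{0} + v_{4} = 2·v_{6} + v_{8} — sig = (2; 1,2)
  P={3,4}:  v_{3} + v_{4} = v_{1} + 2·v_{6} — sig = (2; 1,2)
  P={7,9}:  v_{7} + v_{9} = v_{1} + 3·v_{6} — sig = (2; 1,3)
  P={2,9}:  v_{2} + v_{9} = 2·v_{6} — sig = (2; 2)
  P={7,8}:  v_{7} + v_{8} = 2·v_{2} — sig = (2; 2)
  P={2,5}:  v_{2} + v_{5} = 2·v_{1} + 2·v_{8} — sig = (2; 2,2)
  P={3,7}:  v_{3} + v_{7} = 2·v_{1} + 2·v_{6} — sig = (2; 2,2)
  P={4,9}:  v_{4} + v_{9} = 3·v_{6} — sig = (2; 3)
  P={1,6,8}:  v_{1} + v_{6} + v_{8} = v_{2} — sig = (3; 1)
  P={1,8,9}:  v_{1} + v_{8} + v_{9} = v_{6} — sig = (3; 1)

Signatures (|P|; sorted positive RHS coefficients), sorted:
    (2; —)
    (2; —)
    (2; —)
    (2; 1)
    (2; 1)
    (2; 1)
    (2; 1,1)
    (2; 1,1)
    (2; 1,1)
    (2; 1,1)
    (2; 1,1)
    (2; 1,1,1)
    (2; 1,1,2)
    (2; 1,2)
    (2; 1,2)
    (2; 1,3)
    (2; 2)
    (2; 2)
    (2; 2,2)
    (2; 2,2)
    (2; 3)
    (3; 1)
    (3; 1)


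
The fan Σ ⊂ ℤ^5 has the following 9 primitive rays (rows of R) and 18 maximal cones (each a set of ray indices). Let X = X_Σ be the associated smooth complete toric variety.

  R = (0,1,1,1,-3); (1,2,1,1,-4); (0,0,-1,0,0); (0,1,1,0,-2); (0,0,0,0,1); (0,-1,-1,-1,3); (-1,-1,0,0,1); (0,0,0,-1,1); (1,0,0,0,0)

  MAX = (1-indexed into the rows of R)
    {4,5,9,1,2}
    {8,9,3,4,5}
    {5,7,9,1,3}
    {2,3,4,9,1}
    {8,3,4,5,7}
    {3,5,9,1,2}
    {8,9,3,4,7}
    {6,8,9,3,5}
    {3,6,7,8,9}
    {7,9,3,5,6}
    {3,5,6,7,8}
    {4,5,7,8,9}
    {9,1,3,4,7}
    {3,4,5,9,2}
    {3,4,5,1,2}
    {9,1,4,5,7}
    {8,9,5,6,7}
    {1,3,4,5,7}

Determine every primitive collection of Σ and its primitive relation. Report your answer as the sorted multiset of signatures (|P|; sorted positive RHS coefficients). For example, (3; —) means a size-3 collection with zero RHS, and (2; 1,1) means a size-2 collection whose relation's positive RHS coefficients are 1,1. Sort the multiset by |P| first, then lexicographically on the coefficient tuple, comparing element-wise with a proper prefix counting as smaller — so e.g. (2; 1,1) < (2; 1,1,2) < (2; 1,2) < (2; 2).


9 minimal non-faces of Δ(Σ) (on 9 rays):

  • {1,6}:  v_{1} + v_{6} = 0 — sig = (2; —)
  • {1,8}:  v_{1} + v_{8} = v_{4} — sig = (2; 1)
  • {2,7}:  v_{2} + v_{7} = v_{1} — sig = (2; 1)
  • {4,6}:  v_{4} + v_{6} = v_{8} — sig = (2; 1)
  • {2,6}:  v_{2} + v_{6} = v_{3} + v_{4} + v_{5} + v_{9} — sig = (2; 1,1,1,1)
  • {2,8}:  v_{2} + v_{8} = v_{3} + 2·v_{4} + v_{5} + v_{9} — sig = (2; 1,1,1,2)
  • {3,4,5,7,9}:  v_{3} + v_{4} + v_{5} + v_{7} + v_{9} = 0 — sig = (5; —)
  • {1,3,4,5,9}:  v_{1} + v_{3} + v_{4} + v_{5} + v_{9} = v_{2} — sig = (5; 1)
  • {3,5,7,8,9}:  v_{3} + v_{5} + v_{7} + v_{8} + v_{9} = v_{6} — sig = (5; 1)

Sorted signature multiset PRS(X):
{ (2; —),  (2; 1) ×3,  (2; 1,1,1,1),  (2; 1,1,1,2),  (5; —),  (5; 1) ×2 }


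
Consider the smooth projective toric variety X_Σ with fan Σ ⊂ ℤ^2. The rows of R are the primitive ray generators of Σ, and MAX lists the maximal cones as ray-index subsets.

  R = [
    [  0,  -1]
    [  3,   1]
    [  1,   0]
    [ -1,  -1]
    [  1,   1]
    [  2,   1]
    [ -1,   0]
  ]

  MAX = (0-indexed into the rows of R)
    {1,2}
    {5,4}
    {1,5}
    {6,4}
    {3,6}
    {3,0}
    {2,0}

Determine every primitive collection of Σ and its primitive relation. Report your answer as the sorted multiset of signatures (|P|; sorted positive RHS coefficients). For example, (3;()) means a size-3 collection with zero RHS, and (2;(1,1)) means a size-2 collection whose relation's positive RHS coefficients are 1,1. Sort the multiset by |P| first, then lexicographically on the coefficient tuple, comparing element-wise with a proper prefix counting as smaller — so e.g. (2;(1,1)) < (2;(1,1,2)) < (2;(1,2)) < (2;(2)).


Primitive collections (14):

  • {2,6}:  v_{2} + v_{6} = 0 — sig = (2;())
  • {3,4}:  v_{3} + v_{4} = 0 — sig = (2;())
  • {0,4}:  v_{0} + v_{4} = v_{2} — sig = (2;(1))
  • {0,6}:  v_{0} + v_{6} = v_{3} — sig = (2;(1))
  • {1,6}:  v_{1} + v_{6} = v_{5} — sig = (2;(1))
  • {2,3}:  v_{2} + v_{3} = v_{0} — sig = (2;(1))
  • {2,4}:  v_{2} + v_{4} = v_{5} — sig = (2;(1))
  • {2,5}:  v_{2} + v_{5} = v_{1} — sig = (2;(1))
  • {3,5}:  v_{3} + v_{5} = v_{2} — sig = (2;(1))
  • {5,6}:  v_{5} + v_{6} = v_{4} — sig = (2;(1))
  • {0,5}:  v_{0} + v_{5} = 2·v_{2} — sig = (2;(2))
  • {1,3}:  v_{1} + v_{3} = 2·v_{2} — sig = (2;(2))
  • {1,4}:  v_{1} + v_{4} = 2·v_{5} — sig = (2;(2))
  • {0,1}:  v_{0} + v_{1} = 3·v_{2} — sig = (2;(3))

Signatures (|P|; sorted positive RHS coefficients), sorted:
    |P|=2: 14 collections, coeffs (), (), (1), (1), (1), (1), (1), (1), (1), (1), (2), (2), (2), (3)


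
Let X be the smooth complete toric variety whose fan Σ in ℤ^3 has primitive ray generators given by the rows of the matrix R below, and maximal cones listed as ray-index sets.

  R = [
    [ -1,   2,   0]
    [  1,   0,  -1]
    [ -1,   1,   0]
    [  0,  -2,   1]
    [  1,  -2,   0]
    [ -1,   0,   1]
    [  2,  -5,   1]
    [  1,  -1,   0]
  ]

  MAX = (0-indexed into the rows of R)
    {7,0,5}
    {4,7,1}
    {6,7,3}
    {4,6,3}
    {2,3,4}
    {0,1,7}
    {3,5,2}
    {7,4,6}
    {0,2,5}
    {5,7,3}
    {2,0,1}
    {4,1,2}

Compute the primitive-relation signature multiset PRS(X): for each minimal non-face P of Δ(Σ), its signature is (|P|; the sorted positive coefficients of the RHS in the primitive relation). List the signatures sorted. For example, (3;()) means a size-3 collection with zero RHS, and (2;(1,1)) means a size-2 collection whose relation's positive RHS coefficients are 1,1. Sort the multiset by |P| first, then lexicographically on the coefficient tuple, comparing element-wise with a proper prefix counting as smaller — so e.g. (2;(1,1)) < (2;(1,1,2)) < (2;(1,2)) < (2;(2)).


The 11 primitive collections of Σ (r=8, n=3):

  • {0,4}:  v_{0} + v_{4} = 0  ⇒ sig = (2;())
  • {1,5}:  v_{1} + v_{5} = 0  ⇒ sig = (2;())
  • {2,7}:  v_{2} + v_{7} = 0  ⇒ sig = (2;())
  • {0,3}:  v_{0} + v_{3} = v_{5}  ⇒ sig = (2;(1))
  • {1,3}:  v_{1} + v_{3} = v_{4}  ⇒ sig = (2;(1))
  • {4,5}:  v_{4} + v_{5} = v_{3}  ⇒ sig = (2;(1))
  • {0,6}:  v_{0} + v_{6} = v_{3} + v_{7}  ⇒ sig = (2;(1,1))
  • {2,6}:  v_{2} + v_{6} = v_{3} + v_{4}  ⇒ sig = (2;(1,1))
  • {1,6}:  v_{1} + v_{6} = 2·v_{4} + v_{7}  ⇒ sig = (2;(1,2))
  • {5,6}:  v_{5} + v_{6} = 2·v_{3} + v_{7}  ⇒ sig = (2;(1,2))
  • {3,4,7}:  v_{3} + v_{4} + v_{7} = v_{6}  ⇒ sig = (3;(1))

so the primitive-relation signature multiset is
[(2;()), (2;()), (2;()), (2;(1)), (2;(1)), (2;(1)), (2;(1,1)), (2;(1,1)), (2;(1,2)), (2;(1,2)), (3;(1))]


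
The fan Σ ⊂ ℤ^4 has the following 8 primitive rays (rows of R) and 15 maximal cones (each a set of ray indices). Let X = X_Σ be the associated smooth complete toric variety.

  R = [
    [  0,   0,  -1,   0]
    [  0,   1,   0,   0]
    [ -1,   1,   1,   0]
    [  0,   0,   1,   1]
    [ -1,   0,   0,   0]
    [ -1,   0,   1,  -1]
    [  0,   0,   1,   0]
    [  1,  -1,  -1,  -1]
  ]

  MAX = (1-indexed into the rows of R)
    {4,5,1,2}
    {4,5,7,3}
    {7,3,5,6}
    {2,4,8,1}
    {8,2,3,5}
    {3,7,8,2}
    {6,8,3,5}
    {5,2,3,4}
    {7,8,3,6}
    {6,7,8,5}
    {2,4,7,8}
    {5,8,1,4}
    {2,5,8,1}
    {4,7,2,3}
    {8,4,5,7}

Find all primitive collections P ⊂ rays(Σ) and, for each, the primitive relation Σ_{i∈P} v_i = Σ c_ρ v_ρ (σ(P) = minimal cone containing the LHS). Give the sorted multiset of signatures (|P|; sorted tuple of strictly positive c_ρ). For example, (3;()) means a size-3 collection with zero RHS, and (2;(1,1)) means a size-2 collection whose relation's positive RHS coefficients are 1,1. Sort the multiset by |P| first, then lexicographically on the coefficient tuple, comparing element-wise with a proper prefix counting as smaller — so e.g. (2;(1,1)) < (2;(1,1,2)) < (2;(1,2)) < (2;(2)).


|primitive collections| = 9. Relations:

  P = {1,7}:  v_{1} + v_{7} = 0 — sig = (2;())
  P = {1,3}:  v_{1} + v_{3} = v_{2} + v_{5} — sig = (2;(1,1))
  P = {1,6}:  v_{1} + v_{6} = v_{3} + v_{5} + v_{8} — sig = (2;(1,1,1))
  P = {2,6}:  v_{2} + v_{6} = 2·v_{3} + v_{8} — sig = (2;(1,2))
  P = {4,6}:  v_{4} + v_{6} = v_{5} + 2·v_{7} — sig = (2;(1,2))
  P = {2,5,7}:  v_{2} + v_{5} + v_{7} = v_{3} — sig = (3;(1))
  P = {3,4,8}:  v_{3} + v_{4} + v_{8} = v_{7} — sig = (3;(1))
  P = {2,4,5,8}:  v_{2} + v_{4} + v_{5} + v_{8} = 0 — sig = (4;())
  P = {3,5,7,8}:  v_{3} + v_{5} + v_{7} + v_{8} = v_{6} — sig = (4;(1))

so the primitive-relation signature multiset is
{ (2;()),  (2;(1,1)),  (2;(1,1,1)),  (2;(1,2)) ×2,  (3;(1)) ×2,  (4;()),  (4;(1)) }
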